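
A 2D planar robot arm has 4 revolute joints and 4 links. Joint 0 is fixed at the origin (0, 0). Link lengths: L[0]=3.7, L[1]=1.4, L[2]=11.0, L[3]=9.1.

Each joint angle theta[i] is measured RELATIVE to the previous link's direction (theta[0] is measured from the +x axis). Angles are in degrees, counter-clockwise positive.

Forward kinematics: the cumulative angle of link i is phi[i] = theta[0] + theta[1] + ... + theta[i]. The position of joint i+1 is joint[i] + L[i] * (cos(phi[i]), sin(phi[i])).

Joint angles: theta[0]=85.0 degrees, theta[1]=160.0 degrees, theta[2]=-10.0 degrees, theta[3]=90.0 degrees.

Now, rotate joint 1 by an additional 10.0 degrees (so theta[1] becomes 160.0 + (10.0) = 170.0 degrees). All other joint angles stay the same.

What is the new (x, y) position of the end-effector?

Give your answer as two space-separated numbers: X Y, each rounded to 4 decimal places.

joint[0] = (0.0000, 0.0000)  (base)
link 0: phi[0] = 85 = 85 deg
  cos(85 deg) = 0.0872, sin(85 deg) = 0.9962
  joint[1] = (0.0000, 0.0000) + 3.7 * (0.0872, 0.9962) = (0.0000 + 0.3225, 0.0000 + 3.6859) = (0.3225, 3.6859)
link 1: phi[1] = 85 + 170 = 255 deg
  cos(255 deg) = -0.2588, sin(255 deg) = -0.9659
  joint[2] = (0.3225, 3.6859) + 1.4 * (-0.2588, -0.9659) = (0.3225 + -0.3623, 3.6859 + -1.3523) = (-0.0399, 2.3336)
link 2: phi[2] = 85 + 170 + -10 = 245 deg
  cos(245 deg) = -0.4226, sin(245 deg) = -0.9063
  joint[3] = (-0.0399, 2.3336) + 11 * (-0.4226, -0.9063) = (-0.0399 + -4.6488, 2.3336 + -9.9694) = (-4.6887, -7.6358)
link 3: phi[3] = 85 + 170 + -10 + 90 = 335 deg
  cos(335 deg) = 0.9063, sin(335 deg) = -0.4226
  joint[4] = (-4.6887, -7.6358) + 9.1 * (0.9063, -0.4226) = (-4.6887 + 8.2474, -7.6358 + -3.8458) = (3.5587, -11.4816)
End effector: (3.5587, -11.4816)

Answer: 3.5587 -11.4816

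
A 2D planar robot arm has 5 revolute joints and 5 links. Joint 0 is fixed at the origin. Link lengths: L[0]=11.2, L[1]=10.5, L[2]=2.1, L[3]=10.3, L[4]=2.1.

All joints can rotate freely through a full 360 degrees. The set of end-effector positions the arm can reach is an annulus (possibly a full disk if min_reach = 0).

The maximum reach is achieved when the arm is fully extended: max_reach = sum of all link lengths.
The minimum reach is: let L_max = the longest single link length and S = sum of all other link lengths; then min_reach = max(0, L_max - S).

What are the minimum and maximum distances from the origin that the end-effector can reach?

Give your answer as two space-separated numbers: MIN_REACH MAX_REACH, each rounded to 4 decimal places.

Link lengths: [11.2, 10.5, 2.1, 10.3, 2.1]
max_reach = 11.2 + 10.5 + 2.1 + 10.3 + 2.1 = 36.2
L_max = max([11.2, 10.5, 2.1, 10.3, 2.1]) = 11.2
S (sum of others) = 36.2 - 11.2 = 25
min_reach = max(0, 11.2 - 25) = max(0, -13.8) = 0

Answer: 0.0000 36.2000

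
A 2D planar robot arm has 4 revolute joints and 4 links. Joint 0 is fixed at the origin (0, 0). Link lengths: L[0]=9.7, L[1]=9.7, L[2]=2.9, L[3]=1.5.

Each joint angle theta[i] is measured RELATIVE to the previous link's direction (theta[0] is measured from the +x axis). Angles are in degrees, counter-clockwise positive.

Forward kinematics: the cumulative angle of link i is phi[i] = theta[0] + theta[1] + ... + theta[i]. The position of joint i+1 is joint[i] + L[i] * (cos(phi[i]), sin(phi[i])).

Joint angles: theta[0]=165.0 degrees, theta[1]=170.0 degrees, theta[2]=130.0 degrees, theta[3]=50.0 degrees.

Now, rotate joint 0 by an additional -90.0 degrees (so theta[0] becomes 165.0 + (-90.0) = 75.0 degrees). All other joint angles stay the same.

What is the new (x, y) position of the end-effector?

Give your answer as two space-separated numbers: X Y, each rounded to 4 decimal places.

joint[0] = (0.0000, 0.0000)  (base)
link 0: phi[0] = 75 = 75 deg
  cos(75 deg) = 0.2588, sin(75 deg) = 0.9659
  joint[1] = (0.0000, 0.0000) + 9.7 * (0.2588, 0.9659) = (0.0000 + 2.5105, 0.0000 + 9.3695) = (2.5105, 9.3695)
link 1: phi[1] = 75 + 170 = 245 deg
  cos(245 deg) = -0.4226, sin(245 deg) = -0.9063
  joint[2] = (2.5105, 9.3695) + 9.7 * (-0.4226, -0.9063) = (2.5105 + -4.0994, 9.3695 + -8.7912) = (-1.5889, 0.5783)
link 2: phi[2] = 75 + 170 + 130 = 375 deg
  cos(375 deg) = 0.9659, sin(375 deg) = 0.2588
  joint[3] = (-1.5889, 0.5783) + 2.9 * (0.9659, 0.2588) = (-1.5889 + 2.8012, 0.5783 + 0.7506) = (1.2123, 1.3289)
link 3: phi[3] = 75 + 170 + 130 + 50 = 425 deg
  cos(425 deg) = 0.4226, sin(425 deg) = 0.9063
  joint[4] = (1.2123, 1.3289) + 1.5 * (0.4226, 0.9063) = (1.2123 + 0.6339, 1.3289 + 1.3595) = (1.8463, 2.6883)
End effector: (1.8463, 2.6883)

Answer: 1.8463 2.6883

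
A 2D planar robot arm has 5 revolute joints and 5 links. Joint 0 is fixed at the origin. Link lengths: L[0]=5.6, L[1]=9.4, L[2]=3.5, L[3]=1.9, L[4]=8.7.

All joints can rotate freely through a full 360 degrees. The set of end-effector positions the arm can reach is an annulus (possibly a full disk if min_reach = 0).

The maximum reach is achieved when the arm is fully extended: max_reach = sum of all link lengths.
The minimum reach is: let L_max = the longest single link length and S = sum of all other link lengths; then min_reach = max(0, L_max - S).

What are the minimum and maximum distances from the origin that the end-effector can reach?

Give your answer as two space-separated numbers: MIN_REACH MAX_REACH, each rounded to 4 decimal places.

Answer: 0.0000 29.1000

Derivation:
Link lengths: [5.6, 9.4, 3.5, 1.9, 8.7]
max_reach = 5.6 + 9.4 + 3.5 + 1.9 + 8.7 = 29.1
L_max = max([5.6, 9.4, 3.5, 1.9, 8.7]) = 9.4
S (sum of others) = 29.1 - 9.4 = 19.7
min_reach = max(0, 9.4 - 19.7) = max(0, -10.3) = 0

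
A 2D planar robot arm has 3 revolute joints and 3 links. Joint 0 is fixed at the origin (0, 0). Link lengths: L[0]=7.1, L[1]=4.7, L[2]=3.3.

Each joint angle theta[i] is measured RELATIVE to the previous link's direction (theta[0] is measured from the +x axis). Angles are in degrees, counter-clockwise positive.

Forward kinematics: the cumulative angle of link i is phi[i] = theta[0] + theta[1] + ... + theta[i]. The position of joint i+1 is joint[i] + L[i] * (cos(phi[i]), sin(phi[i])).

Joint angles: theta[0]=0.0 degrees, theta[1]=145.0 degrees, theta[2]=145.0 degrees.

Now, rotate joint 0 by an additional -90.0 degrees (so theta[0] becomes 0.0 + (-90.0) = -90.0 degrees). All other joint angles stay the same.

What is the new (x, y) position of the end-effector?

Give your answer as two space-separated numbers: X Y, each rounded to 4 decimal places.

joint[0] = (0.0000, 0.0000)  (base)
link 0: phi[0] = -90 = -90 deg
  cos(-90 deg) = 0.0000, sin(-90 deg) = -1.0000
  joint[1] = (0.0000, 0.0000) + 7.1 * (0.0000, -1.0000) = (0.0000 + 0.0000, 0.0000 + -7.1000) = (0.0000, -7.1000)
link 1: phi[1] = -90 + 145 = 55 deg
  cos(55 deg) = 0.5736, sin(55 deg) = 0.8192
  joint[2] = (0.0000, -7.1000) + 4.7 * (0.5736, 0.8192) = (0.0000 + 2.6958, -7.1000 + 3.8500) = (2.6958, -3.2500)
link 2: phi[2] = -90 + 145 + 145 = 200 deg
  cos(200 deg) = -0.9397, sin(200 deg) = -0.3420
  joint[3] = (2.6958, -3.2500) + 3.3 * (-0.9397, -0.3420) = (2.6958 + -3.1010, -3.2500 + -1.1287) = (-0.4052, -4.3787)
End effector: (-0.4052, -4.3787)

Answer: -0.4052 -4.3787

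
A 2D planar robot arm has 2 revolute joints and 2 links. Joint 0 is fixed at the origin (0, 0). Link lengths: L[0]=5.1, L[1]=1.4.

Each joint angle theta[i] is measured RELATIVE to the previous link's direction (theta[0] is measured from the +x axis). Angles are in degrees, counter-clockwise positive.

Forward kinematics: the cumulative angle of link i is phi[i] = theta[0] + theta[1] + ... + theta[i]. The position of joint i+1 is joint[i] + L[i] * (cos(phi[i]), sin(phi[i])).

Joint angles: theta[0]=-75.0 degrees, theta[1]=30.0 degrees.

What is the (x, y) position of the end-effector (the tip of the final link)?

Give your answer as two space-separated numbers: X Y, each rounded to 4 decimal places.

joint[0] = (0.0000, 0.0000)  (base)
link 0: phi[0] = -75 = -75 deg
  cos(-75 deg) = 0.2588, sin(-75 deg) = -0.9659
  joint[1] = (0.0000, 0.0000) + 5.1 * (0.2588, -0.9659) = (0.0000 + 1.3200, 0.0000 + -4.9262) = (1.3200, -4.9262)
link 1: phi[1] = -75 + 30 = -45 deg
  cos(-45 deg) = 0.7071, sin(-45 deg) = -0.7071
  joint[2] = (1.3200, -4.9262) + 1.4 * (0.7071, -0.7071) = (1.3200 + 0.9899, -4.9262 + -0.9899) = (2.3099, -5.9162)
End effector: (2.3099, -5.9162)

Answer: 2.3099 -5.9162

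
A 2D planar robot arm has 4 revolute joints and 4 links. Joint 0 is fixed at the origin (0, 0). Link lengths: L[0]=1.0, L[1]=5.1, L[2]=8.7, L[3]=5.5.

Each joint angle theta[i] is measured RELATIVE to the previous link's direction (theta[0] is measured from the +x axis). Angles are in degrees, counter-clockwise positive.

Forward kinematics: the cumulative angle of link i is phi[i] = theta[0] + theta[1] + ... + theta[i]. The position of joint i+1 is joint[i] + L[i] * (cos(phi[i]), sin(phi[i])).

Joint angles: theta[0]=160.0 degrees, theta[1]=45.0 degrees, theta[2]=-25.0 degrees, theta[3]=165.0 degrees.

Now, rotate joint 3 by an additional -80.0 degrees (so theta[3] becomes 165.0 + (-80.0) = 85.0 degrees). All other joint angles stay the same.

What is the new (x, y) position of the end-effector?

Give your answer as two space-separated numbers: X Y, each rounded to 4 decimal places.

Answer: -14.7412 -7.2924

Derivation:
joint[0] = (0.0000, 0.0000)  (base)
link 0: phi[0] = 160 = 160 deg
  cos(160 deg) = -0.9397, sin(160 deg) = 0.3420
  joint[1] = (0.0000, 0.0000) + 1 * (-0.9397, 0.3420) = (0.0000 + -0.9397, 0.0000 + 0.3420) = (-0.9397, 0.3420)
link 1: phi[1] = 160 + 45 = 205 deg
  cos(205 deg) = -0.9063, sin(205 deg) = -0.4226
  joint[2] = (-0.9397, 0.3420) + 5.1 * (-0.9063, -0.4226) = (-0.9397 + -4.6222, 0.3420 + -2.1554) = (-5.5619, -1.8133)
link 2: phi[2] = 160 + 45 + -25 = 180 deg
  cos(180 deg) = -1.0000, sin(180 deg) = 0.0000
  joint[3] = (-5.5619, -1.8133) + 8.7 * (-1.0000, 0.0000) = (-5.5619 + -8.7000, -1.8133 + 0.0000) = (-14.2619, -1.8133)
link 3: phi[3] = 160 + 45 + -25 + 85 = 265 deg
  cos(265 deg) = -0.0872, sin(265 deg) = -0.9962
  joint[4] = (-14.2619, -1.8133) + 5.5 * (-0.0872, -0.9962) = (-14.2619 + -0.4794, -1.8133 + -5.4791) = (-14.7412, -7.2924)
End effector: (-14.7412, -7.2924)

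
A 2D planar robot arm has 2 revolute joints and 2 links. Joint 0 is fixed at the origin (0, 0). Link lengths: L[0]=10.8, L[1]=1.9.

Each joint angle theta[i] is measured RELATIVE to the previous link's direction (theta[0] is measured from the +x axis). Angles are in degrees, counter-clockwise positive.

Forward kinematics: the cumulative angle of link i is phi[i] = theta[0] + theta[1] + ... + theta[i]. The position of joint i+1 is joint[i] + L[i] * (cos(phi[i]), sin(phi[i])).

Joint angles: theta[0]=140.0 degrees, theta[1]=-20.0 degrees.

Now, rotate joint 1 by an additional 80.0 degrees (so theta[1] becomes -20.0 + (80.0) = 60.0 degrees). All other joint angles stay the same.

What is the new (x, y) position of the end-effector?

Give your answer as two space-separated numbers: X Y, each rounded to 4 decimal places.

Answer: -10.0587 6.2923

Derivation:
joint[0] = (0.0000, 0.0000)  (base)
link 0: phi[0] = 140 = 140 deg
  cos(140 deg) = -0.7660, sin(140 deg) = 0.6428
  joint[1] = (0.0000, 0.0000) + 10.8 * (-0.7660, 0.6428) = (0.0000 + -8.2733, 0.0000 + 6.9421) = (-8.2733, 6.9421)
link 1: phi[1] = 140 + 60 = 200 deg
  cos(200 deg) = -0.9397, sin(200 deg) = -0.3420
  joint[2] = (-8.2733, 6.9421) + 1.9 * (-0.9397, -0.3420) = (-8.2733 + -1.7854, 6.9421 + -0.6498) = (-10.0587, 6.2923)
End effector: (-10.0587, 6.2923)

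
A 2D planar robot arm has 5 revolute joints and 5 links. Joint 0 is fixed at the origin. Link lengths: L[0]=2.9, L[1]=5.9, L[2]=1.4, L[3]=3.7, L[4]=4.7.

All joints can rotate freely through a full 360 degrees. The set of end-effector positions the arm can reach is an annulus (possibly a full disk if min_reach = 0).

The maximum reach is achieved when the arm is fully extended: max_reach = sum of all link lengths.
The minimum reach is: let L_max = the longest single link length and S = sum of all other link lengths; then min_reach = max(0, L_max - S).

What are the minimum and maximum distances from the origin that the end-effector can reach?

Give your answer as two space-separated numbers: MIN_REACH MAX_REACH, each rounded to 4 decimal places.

Link lengths: [2.9, 5.9, 1.4, 3.7, 4.7]
max_reach = 2.9 + 5.9 + 1.4 + 3.7 + 4.7 = 18.6
L_max = max([2.9, 5.9, 1.4, 3.7, 4.7]) = 5.9
S (sum of others) = 18.6 - 5.9 = 12.7
min_reach = max(0, 5.9 - 12.7) = max(0, -6.8) = 0

Answer: 0.0000 18.6000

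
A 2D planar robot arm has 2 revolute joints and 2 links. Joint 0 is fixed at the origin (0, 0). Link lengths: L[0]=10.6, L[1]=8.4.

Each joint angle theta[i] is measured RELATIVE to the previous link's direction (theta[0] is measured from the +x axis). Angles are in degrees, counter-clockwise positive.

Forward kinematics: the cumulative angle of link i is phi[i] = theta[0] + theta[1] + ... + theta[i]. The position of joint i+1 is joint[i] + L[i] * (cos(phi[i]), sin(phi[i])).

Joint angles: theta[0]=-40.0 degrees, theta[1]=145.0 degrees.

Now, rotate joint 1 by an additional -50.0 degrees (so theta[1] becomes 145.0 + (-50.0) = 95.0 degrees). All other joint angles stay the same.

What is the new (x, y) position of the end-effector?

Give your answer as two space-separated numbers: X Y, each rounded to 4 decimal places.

Answer: 12.9381 0.0673

Derivation:
joint[0] = (0.0000, 0.0000)  (base)
link 0: phi[0] = -40 = -40 deg
  cos(-40 deg) = 0.7660, sin(-40 deg) = -0.6428
  joint[1] = (0.0000, 0.0000) + 10.6 * (0.7660, -0.6428) = (0.0000 + 8.1201, 0.0000 + -6.8135) = (8.1201, -6.8135)
link 1: phi[1] = -40 + 95 = 55 deg
  cos(55 deg) = 0.5736, sin(55 deg) = 0.8192
  joint[2] = (8.1201, -6.8135) + 8.4 * (0.5736, 0.8192) = (8.1201 + 4.8180, -6.8135 + 6.8809) = (12.9381, 0.0673)
End effector: (12.9381, 0.0673)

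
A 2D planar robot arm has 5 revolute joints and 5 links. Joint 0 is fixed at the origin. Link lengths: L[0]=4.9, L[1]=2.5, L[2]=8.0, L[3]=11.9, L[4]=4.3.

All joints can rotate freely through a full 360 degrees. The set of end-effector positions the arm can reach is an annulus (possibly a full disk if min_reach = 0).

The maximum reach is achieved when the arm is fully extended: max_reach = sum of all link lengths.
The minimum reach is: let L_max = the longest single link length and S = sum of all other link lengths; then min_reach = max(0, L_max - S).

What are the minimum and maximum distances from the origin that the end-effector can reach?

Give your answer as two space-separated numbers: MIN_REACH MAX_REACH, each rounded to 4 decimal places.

Answer: 0.0000 31.6000

Derivation:
Link lengths: [4.9, 2.5, 8.0, 11.9, 4.3]
max_reach = 4.9 + 2.5 + 8 + 11.9 + 4.3 = 31.6
L_max = max([4.9, 2.5, 8.0, 11.9, 4.3]) = 11.9
S (sum of others) = 31.6 - 11.9 = 19.7
min_reach = max(0, 11.9 - 19.7) = max(0, -7.8) = 0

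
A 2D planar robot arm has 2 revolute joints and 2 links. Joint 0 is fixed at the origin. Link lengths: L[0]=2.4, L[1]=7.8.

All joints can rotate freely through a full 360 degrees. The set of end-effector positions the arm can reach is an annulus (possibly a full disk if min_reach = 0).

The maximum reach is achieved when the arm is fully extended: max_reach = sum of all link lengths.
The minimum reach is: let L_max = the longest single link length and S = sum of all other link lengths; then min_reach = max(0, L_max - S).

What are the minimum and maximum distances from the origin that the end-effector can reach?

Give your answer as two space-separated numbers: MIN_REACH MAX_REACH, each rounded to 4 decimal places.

Answer: 5.4000 10.2000

Derivation:
Link lengths: [2.4, 7.8]
max_reach = 2.4 + 7.8 = 10.2
L_max = max([2.4, 7.8]) = 7.8
S (sum of others) = 10.2 - 7.8 = 2.4
min_reach = max(0, 7.8 - 2.4) = max(0, 5.4) = 5.4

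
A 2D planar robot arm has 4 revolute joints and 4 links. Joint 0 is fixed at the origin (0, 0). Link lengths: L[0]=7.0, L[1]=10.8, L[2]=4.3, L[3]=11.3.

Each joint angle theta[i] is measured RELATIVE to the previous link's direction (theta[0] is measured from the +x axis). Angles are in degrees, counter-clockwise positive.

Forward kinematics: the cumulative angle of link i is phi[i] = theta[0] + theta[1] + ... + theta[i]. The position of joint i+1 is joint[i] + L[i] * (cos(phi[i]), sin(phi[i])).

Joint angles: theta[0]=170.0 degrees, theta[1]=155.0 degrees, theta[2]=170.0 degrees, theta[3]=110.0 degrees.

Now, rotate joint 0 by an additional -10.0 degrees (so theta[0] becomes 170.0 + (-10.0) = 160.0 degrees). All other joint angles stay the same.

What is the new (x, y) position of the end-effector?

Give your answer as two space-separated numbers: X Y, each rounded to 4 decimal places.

joint[0] = (0.0000, 0.0000)  (base)
link 0: phi[0] = 160 = 160 deg
  cos(160 deg) = -0.9397, sin(160 deg) = 0.3420
  joint[1] = (0.0000, 0.0000) + 7 * (-0.9397, 0.3420) = (0.0000 + -6.5778, 0.0000 + 2.3941) = (-6.5778, 2.3941)
link 1: phi[1] = 160 + 155 = 315 deg
  cos(315 deg) = 0.7071, sin(315 deg) = -0.7071
  joint[2] = (-6.5778, 2.3941) + 10.8 * (0.7071, -0.7071) = (-6.5778 + 7.6368, 2.3941 + -7.6368) = (1.0589, -5.2426)
link 2: phi[2] = 160 + 155 + 170 = 485 deg
  cos(485 deg) = -0.5736, sin(485 deg) = 0.8192
  joint[3] = (1.0589, -5.2426) + 4.3 * (-0.5736, 0.8192) = (1.0589 + -2.4664, -5.2426 + 3.5224) = (-1.4075, -1.7203)
link 3: phi[3] = 160 + 155 + 170 + 110 = 595 deg
  cos(595 deg) = -0.5736, sin(595 deg) = -0.8192
  joint[4] = (-1.4075, -1.7203) + 11.3 * (-0.5736, -0.8192) = (-1.4075 + -6.4814, -1.7203 + -9.2564) = (-7.8889, -10.9767)
End effector: (-7.8889, -10.9767)

Answer: -7.8889 -10.9767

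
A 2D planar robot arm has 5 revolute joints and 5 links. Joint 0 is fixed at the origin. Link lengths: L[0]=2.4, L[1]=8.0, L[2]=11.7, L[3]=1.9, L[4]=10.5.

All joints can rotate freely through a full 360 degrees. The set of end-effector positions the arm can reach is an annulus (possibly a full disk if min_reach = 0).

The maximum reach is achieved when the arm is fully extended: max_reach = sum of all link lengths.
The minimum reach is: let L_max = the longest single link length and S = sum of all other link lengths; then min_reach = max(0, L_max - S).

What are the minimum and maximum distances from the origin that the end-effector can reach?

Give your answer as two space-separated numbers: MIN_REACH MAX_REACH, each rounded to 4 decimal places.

Link lengths: [2.4, 8.0, 11.7, 1.9, 10.5]
max_reach = 2.4 + 8 + 11.7 + 1.9 + 10.5 = 34.5
L_max = max([2.4, 8.0, 11.7, 1.9, 10.5]) = 11.7
S (sum of others) = 34.5 - 11.7 = 22.8
min_reach = max(0, 11.7 - 22.8) = max(0, -11.1) = 0

Answer: 0.0000 34.5000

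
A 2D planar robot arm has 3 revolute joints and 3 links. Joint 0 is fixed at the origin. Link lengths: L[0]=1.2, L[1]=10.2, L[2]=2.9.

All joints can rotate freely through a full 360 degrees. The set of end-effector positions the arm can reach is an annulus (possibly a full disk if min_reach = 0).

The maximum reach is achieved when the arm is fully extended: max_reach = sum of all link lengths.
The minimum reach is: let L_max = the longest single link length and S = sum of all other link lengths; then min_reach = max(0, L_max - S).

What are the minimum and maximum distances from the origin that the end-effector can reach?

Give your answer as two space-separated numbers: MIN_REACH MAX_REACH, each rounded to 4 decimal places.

Link lengths: [1.2, 10.2, 2.9]
max_reach = 1.2 + 10.2 + 2.9 = 14.3
L_max = max([1.2, 10.2, 2.9]) = 10.2
S (sum of others) = 14.3 - 10.2 = 4.1
min_reach = max(0, 10.2 - 4.1) = max(0, 6.1) = 6.1

Answer: 6.1000 14.3000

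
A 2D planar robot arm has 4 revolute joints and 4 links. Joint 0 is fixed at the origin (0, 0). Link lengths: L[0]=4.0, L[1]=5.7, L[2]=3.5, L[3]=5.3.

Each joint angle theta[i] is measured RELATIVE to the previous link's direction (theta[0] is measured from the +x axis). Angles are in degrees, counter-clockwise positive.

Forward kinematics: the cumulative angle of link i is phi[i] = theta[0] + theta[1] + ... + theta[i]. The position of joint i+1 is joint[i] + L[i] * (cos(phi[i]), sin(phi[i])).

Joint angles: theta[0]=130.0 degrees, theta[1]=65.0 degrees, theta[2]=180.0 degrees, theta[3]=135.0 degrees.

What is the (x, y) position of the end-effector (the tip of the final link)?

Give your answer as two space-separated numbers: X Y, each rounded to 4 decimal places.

Answer: -9.2861 5.1448

Derivation:
joint[0] = (0.0000, 0.0000)  (base)
link 0: phi[0] = 130 = 130 deg
  cos(130 deg) = -0.6428, sin(130 deg) = 0.7660
  joint[1] = (0.0000, 0.0000) + 4 * (-0.6428, 0.7660) = (0.0000 + -2.5712, 0.0000 + 3.0642) = (-2.5712, 3.0642)
link 1: phi[1] = 130 + 65 = 195 deg
  cos(195 deg) = -0.9659, sin(195 deg) = -0.2588
  joint[2] = (-2.5712, 3.0642) + 5.7 * (-0.9659, -0.2588) = (-2.5712 + -5.5058, 3.0642 + -1.4753) = (-8.0769, 1.5889)
link 2: phi[2] = 130 + 65 + 180 = 375 deg
  cos(375 deg) = 0.9659, sin(375 deg) = 0.2588
  joint[3] = (-8.0769, 1.5889) + 3.5 * (0.9659, 0.2588) = (-8.0769 + 3.3807, 1.5889 + 0.9059) = (-4.6962, 2.4948)
link 3: phi[3] = 130 + 65 + 180 + 135 = 510 deg
  cos(510 deg) = -0.8660, sin(510 deg) = 0.5000
  joint[4] = (-4.6962, 2.4948) + 5.3 * (-0.8660, 0.5000) = (-4.6962 + -4.5899, 2.4948 + 2.6500) = (-9.2861, 5.1448)
End effector: (-9.2861, 5.1448)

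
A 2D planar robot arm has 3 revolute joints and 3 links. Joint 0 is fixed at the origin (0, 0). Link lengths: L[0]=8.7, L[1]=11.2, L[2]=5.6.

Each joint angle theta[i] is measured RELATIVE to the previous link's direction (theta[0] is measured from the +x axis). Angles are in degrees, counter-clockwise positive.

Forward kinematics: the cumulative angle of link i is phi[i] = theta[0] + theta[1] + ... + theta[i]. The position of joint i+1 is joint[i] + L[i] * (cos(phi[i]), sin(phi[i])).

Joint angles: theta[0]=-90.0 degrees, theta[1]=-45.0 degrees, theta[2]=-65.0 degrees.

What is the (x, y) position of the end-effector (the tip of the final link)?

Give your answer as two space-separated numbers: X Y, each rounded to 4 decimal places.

joint[0] = (0.0000, 0.0000)  (base)
link 0: phi[0] = -90 = -90 deg
  cos(-90 deg) = 0.0000, sin(-90 deg) = -1.0000
  joint[1] = (0.0000, 0.0000) + 8.7 * (0.0000, -1.0000) = (0.0000 + 0.0000, 0.0000 + -8.7000) = (0.0000, -8.7000)
link 1: phi[1] = -90 + -45 = -135 deg
  cos(-135 deg) = -0.7071, sin(-135 deg) = -0.7071
  joint[2] = (0.0000, -8.7000) + 11.2 * (-0.7071, -0.7071) = (0.0000 + -7.9196, -8.7000 + -7.9196) = (-7.9196, -16.6196)
link 2: phi[2] = -90 + -45 + -65 = -200 deg
  cos(-200 deg) = -0.9397, sin(-200 deg) = 0.3420
  joint[3] = (-7.9196, -16.6196) + 5.6 * (-0.9397, 0.3420) = (-7.9196 + -5.2623, -16.6196 + 1.9153) = (-13.1819, -14.7043)
End effector: (-13.1819, -14.7043)

Answer: -13.1819 -14.7043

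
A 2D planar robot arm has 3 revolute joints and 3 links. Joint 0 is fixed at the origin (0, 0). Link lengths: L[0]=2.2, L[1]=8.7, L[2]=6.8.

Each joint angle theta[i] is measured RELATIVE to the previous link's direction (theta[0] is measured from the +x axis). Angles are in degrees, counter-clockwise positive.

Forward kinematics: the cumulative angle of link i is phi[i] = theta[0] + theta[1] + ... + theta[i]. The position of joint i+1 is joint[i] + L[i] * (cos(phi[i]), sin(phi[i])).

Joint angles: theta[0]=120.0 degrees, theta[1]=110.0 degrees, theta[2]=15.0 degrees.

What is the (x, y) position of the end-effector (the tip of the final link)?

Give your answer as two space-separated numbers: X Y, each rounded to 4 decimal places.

joint[0] = (0.0000, 0.0000)  (base)
link 0: phi[0] = 120 = 120 deg
  cos(120 deg) = -0.5000, sin(120 deg) = 0.8660
  joint[1] = (0.0000, 0.0000) + 2.2 * (-0.5000, 0.8660) = (0.0000 + -1.1000, 0.0000 + 1.9053) = (-1.1000, 1.9053)
link 1: phi[1] = 120 + 110 = 230 deg
  cos(230 deg) = -0.6428, sin(230 deg) = -0.7660
  joint[2] = (-1.1000, 1.9053) + 8.7 * (-0.6428, -0.7660) = (-1.1000 + -5.5923, 1.9053 + -6.6646) = (-6.6923, -4.7593)
link 2: phi[2] = 120 + 110 + 15 = 245 deg
  cos(245 deg) = -0.4226, sin(245 deg) = -0.9063
  joint[3] = (-6.6923, -4.7593) + 6.8 * (-0.4226, -0.9063) = (-6.6923 + -2.8738, -4.7593 + -6.1629) = (-9.5661, -10.9222)
End effector: (-9.5661, -10.9222)

Answer: -9.5661 -10.9222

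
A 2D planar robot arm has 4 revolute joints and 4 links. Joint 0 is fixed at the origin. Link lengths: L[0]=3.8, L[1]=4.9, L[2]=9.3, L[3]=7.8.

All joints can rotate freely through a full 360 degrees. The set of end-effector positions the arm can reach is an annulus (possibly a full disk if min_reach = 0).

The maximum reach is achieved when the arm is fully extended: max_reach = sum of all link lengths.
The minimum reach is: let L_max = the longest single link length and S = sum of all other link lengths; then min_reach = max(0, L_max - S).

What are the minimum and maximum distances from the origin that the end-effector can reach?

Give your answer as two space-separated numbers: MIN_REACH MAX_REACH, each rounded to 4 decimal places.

Link lengths: [3.8, 4.9, 9.3, 7.8]
max_reach = 3.8 + 4.9 + 9.3 + 7.8 = 25.8
L_max = max([3.8, 4.9, 9.3, 7.8]) = 9.3
S (sum of others) = 25.8 - 9.3 = 16.5
min_reach = max(0, 9.3 - 16.5) = max(0, -7.2) = 0

Answer: 0.0000 25.8000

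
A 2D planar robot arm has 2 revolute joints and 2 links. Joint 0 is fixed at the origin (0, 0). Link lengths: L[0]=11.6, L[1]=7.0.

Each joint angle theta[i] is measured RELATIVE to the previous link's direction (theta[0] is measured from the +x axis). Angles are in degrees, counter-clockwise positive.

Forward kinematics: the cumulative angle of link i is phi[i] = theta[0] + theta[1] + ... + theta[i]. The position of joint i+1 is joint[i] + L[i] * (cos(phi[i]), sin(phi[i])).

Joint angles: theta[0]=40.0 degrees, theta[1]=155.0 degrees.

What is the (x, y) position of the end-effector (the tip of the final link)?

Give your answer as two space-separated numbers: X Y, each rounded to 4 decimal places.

joint[0] = (0.0000, 0.0000)  (base)
link 0: phi[0] = 40 = 40 deg
  cos(40 deg) = 0.7660, sin(40 deg) = 0.6428
  joint[1] = (0.0000, 0.0000) + 11.6 * (0.7660, 0.6428) = (0.0000 + 8.8861, 0.0000 + 7.4563) = (8.8861, 7.4563)
link 1: phi[1] = 40 + 155 = 195 deg
  cos(195 deg) = -0.9659, sin(195 deg) = -0.2588
  joint[2] = (8.8861, 7.4563) + 7 * (-0.9659, -0.2588) = (8.8861 + -6.7615, 7.4563 + -1.8117) = (2.1246, 5.6446)
End effector: (2.1246, 5.6446)

Answer: 2.1246 5.6446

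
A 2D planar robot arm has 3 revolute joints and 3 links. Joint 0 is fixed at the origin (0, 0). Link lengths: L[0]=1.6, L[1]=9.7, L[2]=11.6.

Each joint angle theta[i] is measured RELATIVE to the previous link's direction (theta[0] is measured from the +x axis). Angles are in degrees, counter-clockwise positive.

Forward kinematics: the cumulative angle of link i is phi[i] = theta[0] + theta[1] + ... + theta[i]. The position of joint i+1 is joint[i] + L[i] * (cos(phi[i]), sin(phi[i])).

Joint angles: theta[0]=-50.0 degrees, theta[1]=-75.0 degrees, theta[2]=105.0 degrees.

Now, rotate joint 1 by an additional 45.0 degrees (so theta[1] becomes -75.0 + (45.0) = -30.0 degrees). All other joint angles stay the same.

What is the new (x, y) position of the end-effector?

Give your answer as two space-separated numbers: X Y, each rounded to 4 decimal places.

Answer: 13.2260 -5.8759

Derivation:
joint[0] = (0.0000, 0.0000)  (base)
link 0: phi[0] = -50 = -50 deg
  cos(-50 deg) = 0.6428, sin(-50 deg) = -0.7660
  joint[1] = (0.0000, 0.0000) + 1.6 * (0.6428, -0.7660) = (0.0000 + 1.0285, 0.0000 + -1.2257) = (1.0285, -1.2257)
link 1: phi[1] = -50 + -30 = -80 deg
  cos(-80 deg) = 0.1736, sin(-80 deg) = -0.9848
  joint[2] = (1.0285, -1.2257) + 9.7 * (0.1736, -0.9848) = (1.0285 + 1.6844, -1.2257 + -9.5526) = (2.7128, -10.7783)
link 2: phi[2] = -50 + -30 + 105 = 25 deg
  cos(25 deg) = 0.9063, sin(25 deg) = 0.4226
  joint[3] = (2.7128, -10.7783) + 11.6 * (0.9063, 0.4226) = (2.7128 + 10.5132, -10.7783 + 4.9024) = (13.2260, -5.8759)
End effector: (13.2260, -5.8759)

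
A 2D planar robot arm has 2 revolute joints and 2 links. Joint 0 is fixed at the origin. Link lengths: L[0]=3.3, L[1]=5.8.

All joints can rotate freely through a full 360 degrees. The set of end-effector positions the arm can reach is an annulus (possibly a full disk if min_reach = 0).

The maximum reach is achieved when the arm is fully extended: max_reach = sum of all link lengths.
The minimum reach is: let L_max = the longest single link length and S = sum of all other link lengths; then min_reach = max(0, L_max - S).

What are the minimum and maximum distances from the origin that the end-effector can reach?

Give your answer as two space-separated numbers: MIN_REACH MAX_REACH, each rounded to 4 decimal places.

Answer: 2.5000 9.1000

Derivation:
Link lengths: [3.3, 5.8]
max_reach = 3.3 + 5.8 = 9.1
L_max = max([3.3, 5.8]) = 5.8
S (sum of others) = 9.1 - 5.8 = 3.3
min_reach = max(0, 5.8 - 3.3) = max(0, 2.5) = 2.5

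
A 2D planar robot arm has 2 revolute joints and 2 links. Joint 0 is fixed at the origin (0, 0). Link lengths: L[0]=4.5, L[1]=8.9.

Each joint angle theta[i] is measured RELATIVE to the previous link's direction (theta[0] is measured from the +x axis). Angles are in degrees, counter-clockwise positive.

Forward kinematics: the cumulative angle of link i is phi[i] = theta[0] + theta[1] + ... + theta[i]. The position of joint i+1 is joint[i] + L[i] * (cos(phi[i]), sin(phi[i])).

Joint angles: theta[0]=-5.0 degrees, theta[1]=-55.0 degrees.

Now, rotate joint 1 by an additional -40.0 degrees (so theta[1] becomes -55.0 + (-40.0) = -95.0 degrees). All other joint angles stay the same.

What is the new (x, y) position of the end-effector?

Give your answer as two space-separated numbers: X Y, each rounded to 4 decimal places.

joint[0] = (0.0000, 0.0000)  (base)
link 0: phi[0] = -5 = -5 deg
  cos(-5 deg) = 0.9962, sin(-5 deg) = -0.0872
  joint[1] = (0.0000, 0.0000) + 4.5 * (0.9962, -0.0872) = (0.0000 + 4.4829, 0.0000 + -0.3922) = (4.4829, -0.3922)
link 1: phi[1] = -5 + -95 = -100 deg
  cos(-100 deg) = -0.1736, sin(-100 deg) = -0.9848
  joint[2] = (4.4829, -0.3922) + 8.9 * (-0.1736, -0.9848) = (4.4829 + -1.5455, -0.3922 + -8.7648) = (2.9374, -9.1570)
End effector: (2.9374, -9.1570)

Answer: 2.9374 -9.1570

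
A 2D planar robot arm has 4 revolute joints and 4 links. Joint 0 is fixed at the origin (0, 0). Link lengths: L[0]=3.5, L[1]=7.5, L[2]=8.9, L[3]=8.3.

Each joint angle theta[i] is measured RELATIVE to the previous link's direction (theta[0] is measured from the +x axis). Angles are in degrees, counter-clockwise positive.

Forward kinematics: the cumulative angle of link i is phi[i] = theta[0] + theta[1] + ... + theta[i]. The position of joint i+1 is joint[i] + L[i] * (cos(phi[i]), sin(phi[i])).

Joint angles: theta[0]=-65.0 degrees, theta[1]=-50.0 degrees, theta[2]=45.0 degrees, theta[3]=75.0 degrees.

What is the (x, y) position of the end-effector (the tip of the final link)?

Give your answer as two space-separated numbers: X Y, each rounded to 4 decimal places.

Answer: 9.6219 -17.6093

Derivation:
joint[0] = (0.0000, 0.0000)  (base)
link 0: phi[0] = -65 = -65 deg
  cos(-65 deg) = 0.4226, sin(-65 deg) = -0.9063
  joint[1] = (0.0000, 0.0000) + 3.5 * (0.4226, -0.9063) = (0.0000 + 1.4792, 0.0000 + -3.1721) = (1.4792, -3.1721)
link 1: phi[1] = -65 + -50 = -115 deg
  cos(-115 deg) = -0.4226, sin(-115 deg) = -0.9063
  joint[2] = (1.4792, -3.1721) + 7.5 * (-0.4226, -0.9063) = (1.4792 + -3.1696, -3.1721 + -6.7973) = (-1.6905, -9.9694)
link 2: phi[2] = -65 + -50 + 45 = -70 deg
  cos(-70 deg) = 0.3420, sin(-70 deg) = -0.9397
  joint[3] = (-1.6905, -9.9694) + 8.9 * (0.3420, -0.9397) = (-1.6905 + 3.0440, -9.9694 + -8.3633) = (1.3535, -18.3326)
link 3: phi[3] = -65 + -50 + 45 + 75 = 5 deg
  cos(5 deg) = 0.9962, sin(5 deg) = 0.0872
  joint[4] = (1.3535, -18.3326) + 8.3 * (0.9962, 0.0872) = (1.3535 + 8.2684, -18.3326 + 0.7234) = (9.6219, -17.6093)
End effector: (9.6219, -17.6093)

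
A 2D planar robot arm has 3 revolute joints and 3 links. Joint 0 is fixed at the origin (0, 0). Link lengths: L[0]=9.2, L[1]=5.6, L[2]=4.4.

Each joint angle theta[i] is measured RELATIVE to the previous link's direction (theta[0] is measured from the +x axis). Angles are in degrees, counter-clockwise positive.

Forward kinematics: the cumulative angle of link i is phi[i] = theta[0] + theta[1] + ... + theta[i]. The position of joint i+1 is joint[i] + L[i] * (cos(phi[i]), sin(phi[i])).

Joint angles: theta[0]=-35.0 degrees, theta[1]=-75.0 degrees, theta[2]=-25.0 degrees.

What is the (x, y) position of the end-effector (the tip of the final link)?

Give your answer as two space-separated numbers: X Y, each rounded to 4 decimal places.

Answer: 2.5096 -13.6505

Derivation:
joint[0] = (0.0000, 0.0000)  (base)
link 0: phi[0] = -35 = -35 deg
  cos(-35 deg) = 0.8192, sin(-35 deg) = -0.5736
  joint[1] = (0.0000, 0.0000) + 9.2 * (0.8192, -0.5736) = (0.0000 + 7.5362, 0.0000 + -5.2769) = (7.5362, -5.2769)
link 1: phi[1] = -35 + -75 = -110 deg
  cos(-110 deg) = -0.3420, sin(-110 deg) = -0.9397
  joint[2] = (7.5362, -5.2769) + 5.6 * (-0.3420, -0.9397) = (7.5362 + -1.9153, -5.2769 + -5.2623) = (5.6209, -10.5392)
link 2: phi[2] = -35 + -75 + -25 = -135 deg
  cos(-135 deg) = -0.7071, sin(-135 deg) = -0.7071
  joint[3] = (5.6209, -10.5392) + 4.4 * (-0.7071, -0.7071) = (5.6209 + -3.1113, -10.5392 + -3.1113) = (2.5096, -13.6505)
End effector: (2.5096, -13.6505)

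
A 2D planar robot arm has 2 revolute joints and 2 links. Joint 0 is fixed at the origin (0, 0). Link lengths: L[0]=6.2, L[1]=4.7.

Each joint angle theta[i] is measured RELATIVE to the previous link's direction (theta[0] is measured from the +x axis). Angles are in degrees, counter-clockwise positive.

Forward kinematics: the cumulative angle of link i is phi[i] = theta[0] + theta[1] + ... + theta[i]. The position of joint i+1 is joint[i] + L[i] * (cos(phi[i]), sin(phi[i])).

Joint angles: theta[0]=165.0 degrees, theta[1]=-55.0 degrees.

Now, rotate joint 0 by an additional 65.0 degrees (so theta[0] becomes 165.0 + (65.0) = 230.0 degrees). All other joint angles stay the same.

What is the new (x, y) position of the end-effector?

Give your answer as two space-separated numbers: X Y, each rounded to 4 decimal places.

Answer: -8.6674 -4.3398

Derivation:
joint[0] = (0.0000, 0.0000)  (base)
link 0: phi[0] = 230 = 230 deg
  cos(230 deg) = -0.6428, sin(230 deg) = -0.7660
  joint[1] = (0.0000, 0.0000) + 6.2 * (-0.6428, -0.7660) = (0.0000 + -3.9853, 0.0000 + -4.7495) = (-3.9853, -4.7495)
link 1: phi[1] = 230 + -55 = 175 deg
  cos(175 deg) = -0.9962, sin(175 deg) = 0.0872
  joint[2] = (-3.9853, -4.7495) + 4.7 * (-0.9962, 0.0872) = (-3.9853 + -4.6821, -4.7495 + 0.4096) = (-8.6674, -4.3398)
End effector: (-8.6674, -4.3398)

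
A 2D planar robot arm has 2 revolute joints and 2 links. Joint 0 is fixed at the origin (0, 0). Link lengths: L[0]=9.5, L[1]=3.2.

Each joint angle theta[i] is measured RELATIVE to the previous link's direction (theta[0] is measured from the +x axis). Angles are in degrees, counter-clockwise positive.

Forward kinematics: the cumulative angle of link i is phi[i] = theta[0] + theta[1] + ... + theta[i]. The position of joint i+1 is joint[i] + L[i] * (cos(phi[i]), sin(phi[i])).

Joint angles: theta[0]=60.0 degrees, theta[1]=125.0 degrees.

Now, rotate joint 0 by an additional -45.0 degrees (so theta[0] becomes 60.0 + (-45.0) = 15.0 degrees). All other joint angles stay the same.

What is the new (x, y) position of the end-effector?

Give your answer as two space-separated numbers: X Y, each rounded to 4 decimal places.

joint[0] = (0.0000, 0.0000)  (base)
link 0: phi[0] = 15 = 15 deg
  cos(15 deg) = 0.9659, sin(15 deg) = 0.2588
  joint[1] = (0.0000, 0.0000) + 9.5 * (0.9659, 0.2588) = (0.0000 + 9.1763, 0.0000 + 2.4588) = (9.1763, 2.4588)
link 1: phi[1] = 15 + 125 = 140 deg
  cos(140 deg) = -0.7660, sin(140 deg) = 0.6428
  joint[2] = (9.1763, 2.4588) + 3.2 * (-0.7660, 0.6428) = (9.1763 + -2.4513, 2.4588 + 2.0569) = (6.7250, 4.5157)
End effector: (6.7250, 4.5157)

Answer: 6.7250 4.5157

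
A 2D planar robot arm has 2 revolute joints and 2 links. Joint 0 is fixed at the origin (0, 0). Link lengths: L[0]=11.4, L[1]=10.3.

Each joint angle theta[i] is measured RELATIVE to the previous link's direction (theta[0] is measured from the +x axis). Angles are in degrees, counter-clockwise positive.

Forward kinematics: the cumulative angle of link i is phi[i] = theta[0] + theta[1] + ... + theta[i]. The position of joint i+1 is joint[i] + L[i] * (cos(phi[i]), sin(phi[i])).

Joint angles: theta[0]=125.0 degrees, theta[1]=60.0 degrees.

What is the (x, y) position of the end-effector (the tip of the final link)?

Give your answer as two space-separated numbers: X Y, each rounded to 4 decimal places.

Answer: -16.7996 8.4406

Derivation:
joint[0] = (0.0000, 0.0000)  (base)
link 0: phi[0] = 125 = 125 deg
  cos(125 deg) = -0.5736, sin(125 deg) = 0.8192
  joint[1] = (0.0000, 0.0000) + 11.4 * (-0.5736, 0.8192) = (0.0000 + -6.5388, 0.0000 + 9.3383) = (-6.5388, 9.3383)
link 1: phi[1] = 125 + 60 = 185 deg
  cos(185 deg) = -0.9962, sin(185 deg) = -0.0872
  joint[2] = (-6.5388, 9.3383) + 10.3 * (-0.9962, -0.0872) = (-6.5388 + -10.2608, 9.3383 + -0.8977) = (-16.7996, 8.4406)
End effector: (-16.7996, 8.4406)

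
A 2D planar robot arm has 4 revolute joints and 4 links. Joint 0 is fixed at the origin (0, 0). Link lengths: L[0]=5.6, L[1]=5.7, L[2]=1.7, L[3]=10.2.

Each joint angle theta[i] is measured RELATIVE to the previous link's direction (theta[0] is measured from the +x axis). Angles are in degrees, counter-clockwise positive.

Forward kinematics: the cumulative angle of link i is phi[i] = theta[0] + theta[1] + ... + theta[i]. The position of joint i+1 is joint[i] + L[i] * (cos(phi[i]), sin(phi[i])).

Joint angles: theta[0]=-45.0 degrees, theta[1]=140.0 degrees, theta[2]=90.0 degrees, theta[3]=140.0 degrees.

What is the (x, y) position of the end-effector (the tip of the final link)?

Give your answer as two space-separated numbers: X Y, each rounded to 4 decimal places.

joint[0] = (0.0000, 0.0000)  (base)
link 0: phi[0] = -45 = -45 deg
  cos(-45 deg) = 0.7071, sin(-45 deg) = -0.7071
  joint[1] = (0.0000, 0.0000) + 5.6 * (0.7071, -0.7071) = (0.0000 + 3.9598, 0.0000 + -3.9598) = (3.9598, -3.9598)
link 1: phi[1] = -45 + 140 = 95 deg
  cos(95 deg) = -0.0872, sin(95 deg) = 0.9962
  joint[2] = (3.9598, -3.9598) + 5.7 * (-0.0872, 0.9962) = (3.9598 + -0.4968, -3.9598 + 5.6783) = (3.4630, 1.7185)
link 2: phi[2] = -45 + 140 + 90 = 185 deg
  cos(185 deg) = -0.9962, sin(185 deg) = -0.0872
  joint[3] = (3.4630, 1.7185) + 1.7 * (-0.9962, -0.0872) = (3.4630 + -1.6935, 1.7185 + -0.1482) = (1.7695, 1.5703)
link 3: phi[3] = -45 + 140 + 90 + 140 = 325 deg
  cos(325 deg) = 0.8192, sin(325 deg) = -0.5736
  joint[4] = (1.7695, 1.5703) + 10.2 * (0.8192, -0.5736) = (1.7695 + 8.3554, 1.5703 + -5.8505) = (10.1248, -4.2801)
End effector: (10.1248, -4.2801)

Answer: 10.1248 -4.2801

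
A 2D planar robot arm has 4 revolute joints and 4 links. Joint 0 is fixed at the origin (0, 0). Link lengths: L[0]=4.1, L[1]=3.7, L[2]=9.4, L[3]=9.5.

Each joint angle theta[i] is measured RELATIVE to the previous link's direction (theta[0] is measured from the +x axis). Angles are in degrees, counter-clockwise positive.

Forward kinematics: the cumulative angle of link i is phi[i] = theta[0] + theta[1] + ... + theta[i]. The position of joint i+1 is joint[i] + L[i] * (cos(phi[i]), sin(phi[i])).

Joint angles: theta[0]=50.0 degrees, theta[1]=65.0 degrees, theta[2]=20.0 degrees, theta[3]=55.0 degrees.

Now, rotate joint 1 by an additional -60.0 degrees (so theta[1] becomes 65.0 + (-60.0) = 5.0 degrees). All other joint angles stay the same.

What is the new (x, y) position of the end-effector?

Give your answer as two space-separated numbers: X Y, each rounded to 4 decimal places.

Answer: 1.0841 22.5288

Derivation:
joint[0] = (0.0000, 0.0000)  (base)
link 0: phi[0] = 50 = 50 deg
  cos(50 deg) = 0.6428, sin(50 deg) = 0.7660
  joint[1] = (0.0000, 0.0000) + 4.1 * (0.6428, 0.7660) = (0.0000 + 2.6354, 0.0000 + 3.1408) = (2.6354, 3.1408)
link 1: phi[1] = 50 + 5 = 55 deg
  cos(55 deg) = 0.5736, sin(55 deg) = 0.8192
  joint[2] = (2.6354, 3.1408) + 3.7 * (0.5736, 0.8192) = (2.6354 + 2.1222, 3.1408 + 3.0309) = (4.7577, 6.1716)
link 2: phi[2] = 50 + 5 + 20 = 75 deg
  cos(75 deg) = 0.2588, sin(75 deg) = 0.9659
  joint[3] = (4.7577, 6.1716) + 9.4 * (0.2588, 0.9659) = (4.7577 + 2.4329, 6.1716 + 9.0797) = (7.1906, 15.2513)
link 3: phi[3] = 50 + 5 + 20 + 55 = 130 deg
  cos(130 deg) = -0.6428, sin(130 deg) = 0.7660
  joint[4] = (7.1906, 15.2513) + 9.5 * (-0.6428, 0.7660) = (7.1906 + -6.1065, 15.2513 + 7.2774) = (1.0841, 22.5288)
End effector: (1.0841, 22.5288)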